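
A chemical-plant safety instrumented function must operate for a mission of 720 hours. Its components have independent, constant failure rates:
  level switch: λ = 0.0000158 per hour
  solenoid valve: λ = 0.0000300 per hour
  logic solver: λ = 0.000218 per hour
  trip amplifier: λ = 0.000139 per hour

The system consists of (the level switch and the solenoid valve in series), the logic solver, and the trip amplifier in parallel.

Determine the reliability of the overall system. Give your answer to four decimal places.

R(level switch) = exp(−0.0000158 × 720) = 0.988688
R(solenoid valve) = exp(−0.0000300 × 720) = 0.978632
R(logic solver) = exp(−0.000218 × 720) = 0.854738
R(trip amplifier) = exp(−0.000139 × 720) = 0.904765
Series (level switch and solenoid valve): 0.988688 × 0.978632 = 0.967562
Parallel ([0.967562], logic solver, and trip amplifier): 1 − (1 − 0.967562)(1 − 0.854738)(1 − 0.904765) = 0.9996

0.9996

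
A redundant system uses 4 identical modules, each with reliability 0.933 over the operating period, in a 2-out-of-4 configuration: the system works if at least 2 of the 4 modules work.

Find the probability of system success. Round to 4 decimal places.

R = Σ_{i=2}^{4} C(4,i) p^i (1−p)^{4−i} with p = 0.933
C(4,2)·0.933^2·0.067^2 = 0.023446
C(4,3)·0.933^3·0.067^1 = 0.217661
C(4,4)·0.933^4·0.067^0 = 0.757751
Sum = 0.9989

0.9989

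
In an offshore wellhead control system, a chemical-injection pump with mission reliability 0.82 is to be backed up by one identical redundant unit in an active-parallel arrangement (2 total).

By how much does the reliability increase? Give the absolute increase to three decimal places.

0.148

R_before = 0.82
R_after = 1 − (1 − 0.82)^2 = 0.968
ΔR = 0.968 − 0.82 = 0.148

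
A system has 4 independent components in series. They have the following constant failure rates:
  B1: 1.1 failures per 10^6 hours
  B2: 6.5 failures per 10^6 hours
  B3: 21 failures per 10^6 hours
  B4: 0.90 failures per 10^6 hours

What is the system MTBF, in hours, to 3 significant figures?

Series of exponential components: λ_sys = Σ λ_i
λ_sys = 0.0000011 + 0.0000065 + 0.000021 + 0.00000090 = 2.9500e-05 /h
MTBF = 1 / λ_sys = 33900 h

33900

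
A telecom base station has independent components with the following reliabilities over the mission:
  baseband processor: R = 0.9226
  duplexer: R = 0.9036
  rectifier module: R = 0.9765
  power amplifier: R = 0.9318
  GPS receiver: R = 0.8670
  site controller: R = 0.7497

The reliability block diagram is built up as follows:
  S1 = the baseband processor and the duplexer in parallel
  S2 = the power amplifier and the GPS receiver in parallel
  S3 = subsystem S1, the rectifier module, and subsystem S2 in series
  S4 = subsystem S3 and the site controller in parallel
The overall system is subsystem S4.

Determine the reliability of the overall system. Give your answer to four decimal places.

Parallel (baseband processor and duplexer): 1 − (1 − 0.922600)(1 − 0.903600) = 0.992539
Parallel (power amplifier and GPS receiver): 1 − (1 − 0.931800)(1 − 0.867000) = 0.990929
Series ([0.992539], rectifier module, and [0.990929]): 0.992539 × 0.976500 × 0.990929 = 0.960423
Parallel ([0.960423] and site controller): 1 − (1 − 0.960423)(1 − 0.749700) = 0.9901

0.9901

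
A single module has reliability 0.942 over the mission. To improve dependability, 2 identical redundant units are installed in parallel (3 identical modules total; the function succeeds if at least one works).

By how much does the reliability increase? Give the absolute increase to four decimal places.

R_before = 0.942
R_after = 1 − (1 − 0.942)^3 = 0.9998
ΔR = 0.9998 − 0.942 = 0.0578

0.0578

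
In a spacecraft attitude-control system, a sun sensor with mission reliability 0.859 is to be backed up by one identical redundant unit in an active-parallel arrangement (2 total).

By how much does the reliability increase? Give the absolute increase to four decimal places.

0.1211

R_before = 0.859
R_after = 1 − (1 − 0.859)^2 = 0.9801
ΔR = 0.9801 − 0.859 = 0.1211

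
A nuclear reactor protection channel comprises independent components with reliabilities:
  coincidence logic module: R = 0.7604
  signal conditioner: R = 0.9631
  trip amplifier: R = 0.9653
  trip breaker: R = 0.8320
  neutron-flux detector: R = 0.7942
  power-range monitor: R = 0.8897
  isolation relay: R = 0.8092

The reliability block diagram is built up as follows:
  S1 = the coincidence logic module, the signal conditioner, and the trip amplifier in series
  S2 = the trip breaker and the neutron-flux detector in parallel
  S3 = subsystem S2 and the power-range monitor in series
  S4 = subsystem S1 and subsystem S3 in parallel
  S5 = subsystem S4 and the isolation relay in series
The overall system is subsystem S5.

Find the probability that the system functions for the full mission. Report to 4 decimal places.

0.7757

Series (coincidence logic module, signal conditioner, and trip amplifier): 0.760400 × 0.963100 × 0.965300 = 0.706929
Parallel (trip breaker and neutron-flux detector): 1 − (1 − 0.832000)(1 − 0.794200) = 0.965426
Series ([0.965426] and power-range monitor): 0.965426 × 0.889700 = 0.858940
Parallel ([0.706929] and [0.858940]): 1 − (1 − 0.706929)(1 − 0.858940) = 0.958659
Series ([0.958659] and isolation relay): 0.958659 × 0.809200 = 0.7757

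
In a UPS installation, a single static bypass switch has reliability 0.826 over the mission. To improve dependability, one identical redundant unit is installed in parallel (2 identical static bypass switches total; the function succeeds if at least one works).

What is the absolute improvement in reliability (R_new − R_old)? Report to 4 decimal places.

R_before = 0.826
R_after = 1 − (1 − 0.826)^2 = 0.9697
ΔR = 0.9697 − 0.826 = 0.1437

0.1437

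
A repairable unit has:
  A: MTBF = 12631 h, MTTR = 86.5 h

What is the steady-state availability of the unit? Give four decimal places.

0.9932

A(A) = MTBF/(MTBF+MTTR) = 12631/(12631+86.5) = 0.9932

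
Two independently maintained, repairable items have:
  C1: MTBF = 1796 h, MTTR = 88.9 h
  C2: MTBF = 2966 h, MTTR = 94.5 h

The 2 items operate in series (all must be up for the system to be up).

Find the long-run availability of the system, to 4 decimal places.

0.9234

A(C1) = MTBF/(MTBF+MTTR) = 1796/(1796+88.9) = 0.952836
A(C2) = MTBF/(MTBF+MTTR) = 2966/(2966+94.5) = 0.969123
Series availability: 0.952836 × 0.969123 = 0.9234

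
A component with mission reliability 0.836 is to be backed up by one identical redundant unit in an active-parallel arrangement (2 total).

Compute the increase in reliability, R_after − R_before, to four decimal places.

0.1371

R_before = 0.836
R_after = 1 − (1 − 0.836)^2 = 0.9731
ΔR = 0.9731 − 0.836 = 0.1371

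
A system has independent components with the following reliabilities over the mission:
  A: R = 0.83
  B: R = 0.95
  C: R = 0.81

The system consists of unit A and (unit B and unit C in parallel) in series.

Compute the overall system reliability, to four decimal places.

0.8221

Parallel (B and C): 1 − (1 − 0.950000)(1 − 0.810000) = 0.990500
Series (A and [0.990500]): 0.830000 × 0.990500 = 0.8221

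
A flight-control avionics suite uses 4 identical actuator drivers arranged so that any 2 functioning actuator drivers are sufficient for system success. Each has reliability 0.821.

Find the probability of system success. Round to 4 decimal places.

R = Σ_{i=2}^{4} C(4,i) p^i (1−p)^{4−i} with p = 0.821
C(4,2)·0.821^2·0.179^2 = 0.129582
C(4,3)·0.821^3·0.179^1 = 0.396226
C(4,4)·0.821^4·0.179^0 = 0.454331
Sum = 0.9801

0.9801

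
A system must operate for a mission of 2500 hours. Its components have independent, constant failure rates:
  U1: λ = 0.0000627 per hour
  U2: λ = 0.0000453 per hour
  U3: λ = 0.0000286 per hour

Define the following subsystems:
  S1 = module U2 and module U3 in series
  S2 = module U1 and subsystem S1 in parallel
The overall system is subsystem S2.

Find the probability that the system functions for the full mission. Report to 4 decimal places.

R(U1) = exp(−0.0000627 × 2500) = 0.854918
R(U2) = exp(−0.0000453 × 2500) = 0.892927
R(U3) = exp(−0.0000286 × 2500) = 0.930996
Series (U2 and U3): 0.892927 × 0.930996 = 0.831311
Parallel (U1 and [0.831311]): 1 − (1 − 0.854918)(1 − 0.831311) = 0.9755

0.9755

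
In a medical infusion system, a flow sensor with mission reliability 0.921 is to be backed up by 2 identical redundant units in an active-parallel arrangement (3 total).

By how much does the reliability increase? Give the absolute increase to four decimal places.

R_before = 0.921
R_after = 1 − (1 − 0.921)^3 = 0.9995
ΔR = 0.9995 − 0.921 = 0.0785

0.0785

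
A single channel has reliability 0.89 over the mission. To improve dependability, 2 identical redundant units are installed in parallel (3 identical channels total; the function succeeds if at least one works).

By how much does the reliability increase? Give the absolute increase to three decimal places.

0.109

R_before = 0.89
R_after = 1 − (1 − 0.89)^3 = 0.999
ΔR = 0.999 − 0.89 = 0.109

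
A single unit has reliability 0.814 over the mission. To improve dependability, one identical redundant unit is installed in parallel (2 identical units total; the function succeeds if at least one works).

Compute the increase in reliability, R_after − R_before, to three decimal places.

0.151

R_before = 0.814
R_after = 1 − (1 − 0.814)^2 = 0.965
ΔR = 0.965 − 0.814 = 0.151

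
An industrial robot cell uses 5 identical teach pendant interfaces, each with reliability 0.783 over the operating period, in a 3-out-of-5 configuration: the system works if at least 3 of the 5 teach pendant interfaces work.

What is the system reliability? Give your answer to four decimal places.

R = Σ_{i=3}^{5} C(5,i) p^i (1−p)^{5−i} with p = 0.783
C(5,3)·0.783^3·0.217^2 = 0.226050
C(5,4)·0.783^4·0.217^1 = 0.407828
C(5,5)·0.783^5·0.217^0 = 0.294313
Sum = 0.9282

0.9282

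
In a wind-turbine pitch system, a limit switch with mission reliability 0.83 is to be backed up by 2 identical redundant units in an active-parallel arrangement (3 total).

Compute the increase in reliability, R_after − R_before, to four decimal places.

0.1651

R_before = 0.83
R_after = 1 − (1 − 0.83)^3 = 0.9951
ΔR = 0.9951 − 0.83 = 0.1651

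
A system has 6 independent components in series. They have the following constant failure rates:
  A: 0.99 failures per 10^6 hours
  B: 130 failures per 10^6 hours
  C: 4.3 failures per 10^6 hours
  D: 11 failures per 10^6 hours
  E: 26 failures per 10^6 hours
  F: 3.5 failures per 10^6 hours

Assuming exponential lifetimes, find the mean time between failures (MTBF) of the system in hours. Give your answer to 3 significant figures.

Series of exponential components: λ_sys = Σ λ_i
λ_sys = 0.00000099 + 0.00013 + 0.0000043 + 0.000011 + 0.000026 + 0.0000035 = 1.7579e-04 /h
MTBF = 1 / λ_sys = 5690 h

5690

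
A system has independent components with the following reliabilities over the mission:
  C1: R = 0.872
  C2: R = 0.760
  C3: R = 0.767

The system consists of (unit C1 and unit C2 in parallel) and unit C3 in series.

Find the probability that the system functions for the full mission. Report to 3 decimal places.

Parallel (C1 and C2): 1 − (1 − 0.87200)(1 − 0.76000) = 0.96928
Series ([0.96928] and C3): 0.96928 × 0.76700 = 0.743

0.743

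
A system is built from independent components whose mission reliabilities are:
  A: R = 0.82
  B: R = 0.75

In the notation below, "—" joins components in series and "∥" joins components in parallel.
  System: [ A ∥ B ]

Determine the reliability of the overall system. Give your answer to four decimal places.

Parallel (A and B): 1 − (1 − 0.820000)(1 − 0.750000) = 0.9550

0.9550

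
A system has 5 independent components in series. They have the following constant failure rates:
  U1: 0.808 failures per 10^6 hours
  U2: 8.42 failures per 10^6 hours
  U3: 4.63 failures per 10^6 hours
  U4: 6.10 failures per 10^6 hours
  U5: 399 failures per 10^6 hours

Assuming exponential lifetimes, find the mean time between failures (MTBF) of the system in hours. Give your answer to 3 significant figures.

2390

Series of exponential components: λ_sys = Σ λ_i
λ_sys = 0.000000808 + 0.00000842 + 0.00000463 + 0.00000610 + 0.000399 = 4.1896e-04 /h
MTBF = 1 / λ_sys = 2390 h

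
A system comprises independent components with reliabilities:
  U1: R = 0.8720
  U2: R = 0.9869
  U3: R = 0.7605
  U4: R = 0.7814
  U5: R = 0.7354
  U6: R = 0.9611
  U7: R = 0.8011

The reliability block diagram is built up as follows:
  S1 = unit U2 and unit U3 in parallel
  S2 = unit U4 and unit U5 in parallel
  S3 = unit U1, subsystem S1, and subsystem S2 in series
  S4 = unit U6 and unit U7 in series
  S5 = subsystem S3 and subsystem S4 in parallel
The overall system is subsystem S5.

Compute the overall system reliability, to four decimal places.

Parallel (U2 and U3): 1 − (1 − 0.986900)(1 − 0.760500) = 0.996863
Parallel (U4 and U5): 1 − (1 − 0.781400)(1 − 0.735400) = 0.942158
Series (U1, [0.996863], and [0.942158]): 0.872000 × 0.996863 × 0.942158 = 0.818985
Series (U6 and U7): 0.961100 × 0.801100 = 0.769937
Parallel ([0.818985] and [0.769937]): 1 − (1 − 0.818985)(1 − 0.769937) = 0.9584

0.9584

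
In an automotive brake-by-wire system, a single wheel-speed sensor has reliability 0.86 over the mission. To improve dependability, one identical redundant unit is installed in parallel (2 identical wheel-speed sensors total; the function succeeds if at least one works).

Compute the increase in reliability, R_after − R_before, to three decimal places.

0.120

R_before = 0.86
R_after = 1 − (1 − 0.86)^2 = 0.980
ΔR = 0.980 − 0.86 = 0.120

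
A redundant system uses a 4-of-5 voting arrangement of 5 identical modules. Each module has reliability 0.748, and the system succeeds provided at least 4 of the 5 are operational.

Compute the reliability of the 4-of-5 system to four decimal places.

0.6286

R = Σ_{i=4}^{5} C(5,i) p^i (1−p)^{5−i} with p = 0.748
C(5,4)·0.748^4·0.252^1 = 0.394436
C(5,5)·0.748^5·0.252^0 = 0.234157
Sum = 0.6286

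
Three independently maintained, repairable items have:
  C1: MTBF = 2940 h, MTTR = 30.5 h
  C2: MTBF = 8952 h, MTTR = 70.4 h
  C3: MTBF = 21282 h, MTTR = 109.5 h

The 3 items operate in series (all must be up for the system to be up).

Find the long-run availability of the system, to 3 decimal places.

A(C1) = MTBF/(MTBF+MTTR) = 2940/(2940+30.5) = 0.989732
A(C2) = MTBF/(MTBF+MTTR) = 8952/(8952+70.4) = 0.992197
A(C3) = MTBF/(MTBF+MTTR) = 21282/(21282+109.5) = 0.994881
Series availability: 0.989732 × 0.992197 × 0.994881 = 0.977

0.977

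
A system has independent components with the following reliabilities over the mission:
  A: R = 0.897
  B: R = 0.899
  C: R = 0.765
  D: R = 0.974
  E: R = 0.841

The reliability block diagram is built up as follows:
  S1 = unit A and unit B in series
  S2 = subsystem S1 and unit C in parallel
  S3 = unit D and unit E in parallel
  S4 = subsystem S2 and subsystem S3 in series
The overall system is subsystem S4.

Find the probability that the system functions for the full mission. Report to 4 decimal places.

Series (A and B): 0.897000 × 0.899000 = 0.806403
Parallel ([0.806403] and C): 1 − (1 − 0.806403)(1 − 0.765000) = 0.954505
Parallel (D and E): 1 − (1 − 0.974000)(1 − 0.841000) = 0.995866
Series ([0.954505] and [0.995866]): 0.954505 × 0.995866 = 0.9506

0.9506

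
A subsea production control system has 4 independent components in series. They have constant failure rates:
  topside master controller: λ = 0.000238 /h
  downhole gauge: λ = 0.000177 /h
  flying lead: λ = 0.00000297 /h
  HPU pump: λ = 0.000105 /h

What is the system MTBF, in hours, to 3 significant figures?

Series of exponential components: λ_sys = Σ λ_i
λ_sys = 0.000238 + 0.000177 + 0.00000297 + 0.000105 = 5.2297e-04 /h
MTBF = 1 / λ_sys = 1910 h

1910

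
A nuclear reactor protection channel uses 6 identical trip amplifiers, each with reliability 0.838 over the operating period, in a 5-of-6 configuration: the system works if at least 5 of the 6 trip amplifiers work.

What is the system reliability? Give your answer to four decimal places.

0.7480

R = Σ_{i=5}^{6} C(6,i) p^i (1−p)^{6−i} with p = 0.838
C(6,5)·0.838^5·0.162^1 = 0.401686
C(6,6)·0.838^6·0.162^0 = 0.346309
Sum = 0.7480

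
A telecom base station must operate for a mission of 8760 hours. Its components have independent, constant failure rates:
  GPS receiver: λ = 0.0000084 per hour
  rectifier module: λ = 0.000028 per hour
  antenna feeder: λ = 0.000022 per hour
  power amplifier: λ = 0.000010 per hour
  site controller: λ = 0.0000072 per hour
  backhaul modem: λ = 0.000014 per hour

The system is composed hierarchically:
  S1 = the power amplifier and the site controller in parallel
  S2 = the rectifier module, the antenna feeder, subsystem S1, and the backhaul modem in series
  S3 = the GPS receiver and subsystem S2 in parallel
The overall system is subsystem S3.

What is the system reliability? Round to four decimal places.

0.9693

R(GPS receiver) = exp(−0.0000084 × 8760) = 0.929058
R(rectifier module) = exp(−0.000028 × 8760) = 0.782485
R(antenna feeder) = exp(−0.000022 × 8760) = 0.824713
R(power amplifier) = exp(−0.000010 × 8760) = 0.916127
R(site controller) = exp(−0.0000072 × 8760) = 0.938876
R(backhaul modem) = exp(−0.000014 × 8760) = 0.884582
Parallel (power amplifier and site controller): 1 − (1 − 0.916127)(1 − 0.938876) = 0.994873
Series (rectifier module, antenna feeder, [0.994873], and backhaul modem): 0.782485 × 0.824713 × 0.994873 × 0.884582 = 0.567917
Parallel (GPS receiver and [0.567917]): 1 − (1 − 0.929058)(1 − 0.567917) = 0.9693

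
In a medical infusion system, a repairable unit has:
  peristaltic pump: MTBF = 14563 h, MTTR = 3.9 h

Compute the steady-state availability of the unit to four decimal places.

0.9997

A(peristaltic pump) = MTBF/(MTBF+MTTR) = 14563/(14563+3.9) = 0.9997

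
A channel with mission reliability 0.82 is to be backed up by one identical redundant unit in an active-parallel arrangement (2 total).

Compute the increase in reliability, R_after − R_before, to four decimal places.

R_before = 0.82
R_after = 1 − (1 − 0.82)^2 = 0.9676
ΔR = 0.9676 − 0.82 = 0.1476

0.1476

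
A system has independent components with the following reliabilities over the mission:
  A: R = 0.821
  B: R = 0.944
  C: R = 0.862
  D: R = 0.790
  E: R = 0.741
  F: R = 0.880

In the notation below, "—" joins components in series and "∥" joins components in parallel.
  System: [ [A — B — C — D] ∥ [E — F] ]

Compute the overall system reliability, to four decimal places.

Series (A, B, C, and D): 0.821000 × 0.944000 × 0.862000 × 0.790000 = 0.527776
Series (E and F): 0.741000 × 0.880000 = 0.652080
Parallel ([0.527776] and [0.652080]): 1 − (1 − 0.527776)(1 − 0.652080) = 0.8357

0.8357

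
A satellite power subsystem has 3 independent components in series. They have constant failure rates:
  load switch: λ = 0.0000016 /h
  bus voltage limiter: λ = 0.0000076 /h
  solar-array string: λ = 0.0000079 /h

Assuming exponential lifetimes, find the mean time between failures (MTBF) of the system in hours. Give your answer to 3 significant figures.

Series of exponential components: λ_sys = Σ λ_i
λ_sys = 0.0000016 + 0.0000076 + 0.0000079 = 1.7100e-05 /h
MTBF = 1 / λ_sys = 58500 h

58500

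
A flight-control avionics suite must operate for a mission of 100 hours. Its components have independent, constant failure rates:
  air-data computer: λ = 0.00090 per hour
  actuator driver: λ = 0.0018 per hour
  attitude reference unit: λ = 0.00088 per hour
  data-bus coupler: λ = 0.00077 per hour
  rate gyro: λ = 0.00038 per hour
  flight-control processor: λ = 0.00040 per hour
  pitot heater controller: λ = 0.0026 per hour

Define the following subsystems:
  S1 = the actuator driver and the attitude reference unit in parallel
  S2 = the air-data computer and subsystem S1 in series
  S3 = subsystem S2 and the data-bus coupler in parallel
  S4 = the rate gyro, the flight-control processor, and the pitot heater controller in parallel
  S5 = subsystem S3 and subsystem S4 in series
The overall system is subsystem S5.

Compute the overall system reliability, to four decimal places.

R(air-data computer) = exp(−0.00090 × 100) = 0.913931
R(actuator driver) = exp(−0.0018 × 100) = 0.835270
R(attitude reference unit) = exp(−0.00088 × 100) = 0.915761
R(data-bus coupler) = exp(−0.00077 × 100) = 0.925890
R(rate gyro) = exp(−0.00038 × 100) = 0.962713
R(flight-control processor) = exp(−0.00040 × 100) = 0.960789
R(pitot heater controller) = exp(−0.0026 × 100) = 0.771052
Parallel (actuator driver and attitude reference unit): 1 − (1 − 0.835270)(1 − 0.915761) = 0.986123
Series (air-data computer and [0.986123]): 0.913931 × 0.986123 = 0.901248
Parallel ([0.901248] and data-bus coupler): 1 − (1 − 0.901248)(1 − 0.925890) = 0.992681
Parallel (rate gyro, flight-control processor, and pitot heater controller): 1 − (1 − 0.962713)(1 − 0.960789)(1 − 0.771052) = 0.999665
Series ([0.992681] and [0.999665]): 0.992681 × 0.999665 = 0.9923

0.9923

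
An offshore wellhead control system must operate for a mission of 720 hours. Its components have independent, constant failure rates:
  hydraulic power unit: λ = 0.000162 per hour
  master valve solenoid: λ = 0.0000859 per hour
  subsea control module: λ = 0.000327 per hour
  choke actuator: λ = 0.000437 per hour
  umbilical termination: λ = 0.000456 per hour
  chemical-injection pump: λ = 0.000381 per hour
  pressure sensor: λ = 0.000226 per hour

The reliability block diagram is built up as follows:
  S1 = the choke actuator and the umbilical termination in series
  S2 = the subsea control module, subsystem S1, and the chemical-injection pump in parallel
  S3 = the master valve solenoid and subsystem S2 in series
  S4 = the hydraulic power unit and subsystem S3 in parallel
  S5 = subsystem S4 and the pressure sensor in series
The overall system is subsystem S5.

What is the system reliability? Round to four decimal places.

R(hydraulic power unit) = exp(−0.000162 × 720) = 0.889906
R(master valve solenoid) = exp(−0.0000859 × 720) = 0.940026
R(subsea control module) = exp(−0.000327 × 720) = 0.790223
R(choke actuator) = exp(−0.000437 × 720) = 0.730052
R(umbilical termination) = exp(−0.000456 × 720) = 0.720133
R(chemical-injection pump) = exp(−0.000381 × 720) = 0.760089
R(pressure sensor) = exp(−0.000226 × 720) = 0.849829
Series (choke actuator and umbilical termination): 0.730052 × 0.720133 = 0.525735
Parallel (subsea control module, [0.525735], and chemical-injection pump): 1 − (1 − 0.790223)(1 − 0.525735)(1 − 0.760089) = 0.976131
Series (master valve solenoid and [0.976131]): 0.940026 × 0.976131 = 0.917589
Parallel (hydraulic power unit and [0.917589]): 1 − (1 − 0.889906)(1 − 0.917589) = 0.990927
Series ([0.990927] and pressure sensor): 0.990927 × 0.849829 = 0.8421

0.8421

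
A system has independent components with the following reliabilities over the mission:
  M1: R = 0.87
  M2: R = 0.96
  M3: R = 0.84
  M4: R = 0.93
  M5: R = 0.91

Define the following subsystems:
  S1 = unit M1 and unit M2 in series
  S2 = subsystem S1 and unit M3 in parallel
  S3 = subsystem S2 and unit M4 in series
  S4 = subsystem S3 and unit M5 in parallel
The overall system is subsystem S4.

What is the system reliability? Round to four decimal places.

Series (M1 and M2): 0.870000 × 0.960000 = 0.835200
Parallel ([0.835200] and M3): 1 − (1 − 0.835200)(1 − 0.840000) = 0.973632
Series ([0.973632] and M4): 0.973632 × 0.930000 = 0.905478
Parallel ([0.905478] and M5): 1 − (1 − 0.905478)(1 − 0.910000) = 0.9915

0.9915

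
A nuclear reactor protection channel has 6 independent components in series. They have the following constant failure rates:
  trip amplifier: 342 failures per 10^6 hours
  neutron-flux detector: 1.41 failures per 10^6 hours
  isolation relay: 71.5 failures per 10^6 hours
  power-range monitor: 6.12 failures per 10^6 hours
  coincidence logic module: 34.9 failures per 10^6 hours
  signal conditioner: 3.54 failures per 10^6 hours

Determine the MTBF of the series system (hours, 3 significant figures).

2180

Series of exponential components: λ_sys = Σ λ_i
λ_sys = 0.000342 + 0.00000141 + 0.0000715 + 0.00000612 + 0.0000349 + 0.00000354 = 4.5947e-04 /h
MTBF = 1 / λ_sys = 2180 h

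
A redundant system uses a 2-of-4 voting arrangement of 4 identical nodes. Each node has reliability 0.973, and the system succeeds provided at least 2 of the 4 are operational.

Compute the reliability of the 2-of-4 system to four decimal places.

R = Σ_{i=2}^{4} C(4,i) p^i (1−p)^{4−i} with p = 0.973
C(4,2)·0.973^2·0.027^2 = 0.004141
C(4,3)·0.973^3·0.027^1 = 0.099486
C(4,4)·0.973^4·0.027^0 = 0.896296
Sum = 0.9999

0.9999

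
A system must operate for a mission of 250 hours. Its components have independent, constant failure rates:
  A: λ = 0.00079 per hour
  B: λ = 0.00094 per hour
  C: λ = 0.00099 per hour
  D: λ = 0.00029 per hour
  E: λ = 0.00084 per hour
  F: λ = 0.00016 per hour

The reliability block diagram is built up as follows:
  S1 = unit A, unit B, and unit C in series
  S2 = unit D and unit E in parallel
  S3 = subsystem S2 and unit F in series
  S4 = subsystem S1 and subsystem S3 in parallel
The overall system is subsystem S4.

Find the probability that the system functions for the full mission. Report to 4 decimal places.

0.9744

R(A) = exp(−0.00079 × 250) = 0.820780
R(B) = exp(−0.00094 × 250) = 0.790571
R(C) = exp(−0.00099 × 250) = 0.780750
R(D) = exp(−0.00029 × 250) = 0.930066
R(E) = exp(−0.00084 × 250) = 0.810584
R(F) = exp(−0.00016 × 250) = 0.960789
Series (A, B, and C): 0.820780 × 0.790571 × 0.780750 = 0.506617
Parallel (D and E): 1 − (1 − 0.930066)(1 − 0.810584) = 0.986753
Series ([0.986753] and F): 0.986753 × 0.960789 = 0.948061
Parallel ([0.506617] and [0.948061]): 1 − (1 − 0.506617)(1 − 0.948061) = 0.9744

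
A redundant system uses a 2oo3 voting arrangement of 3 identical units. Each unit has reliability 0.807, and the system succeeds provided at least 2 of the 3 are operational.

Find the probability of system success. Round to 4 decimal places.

R = Σ_{i=2}^{3} C(3,i) p^i (1−p)^{3−i} with p = 0.807
C(3,2)·0.807^2·0.193^1 = 0.377073
C(3,3)·0.807^3·0.193^0 = 0.525558
Sum = 0.9026

0.9026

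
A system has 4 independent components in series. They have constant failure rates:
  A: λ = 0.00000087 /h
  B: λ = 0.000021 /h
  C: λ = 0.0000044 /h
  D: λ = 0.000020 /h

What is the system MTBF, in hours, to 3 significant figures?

Series of exponential components: λ_sys = Σ λ_i
λ_sys = 0.00000087 + 0.000021 + 0.0000044 + 0.000020 = 4.6270e-05 /h
MTBF = 1 / λ_sys = 21600 h

21600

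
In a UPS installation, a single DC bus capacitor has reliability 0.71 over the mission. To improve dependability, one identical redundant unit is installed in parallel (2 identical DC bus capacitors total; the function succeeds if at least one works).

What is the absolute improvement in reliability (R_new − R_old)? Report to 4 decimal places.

R_before = 0.71
R_after = 1 − (1 − 0.71)^2 = 0.9159
ΔR = 0.9159 − 0.71 = 0.2059

0.2059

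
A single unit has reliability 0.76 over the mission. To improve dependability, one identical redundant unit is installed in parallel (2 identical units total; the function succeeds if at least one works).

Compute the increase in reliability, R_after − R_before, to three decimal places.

0.182

R_before = 0.76
R_after = 1 − (1 − 0.76)^2 = 0.942
ΔR = 0.942 − 0.76 = 0.182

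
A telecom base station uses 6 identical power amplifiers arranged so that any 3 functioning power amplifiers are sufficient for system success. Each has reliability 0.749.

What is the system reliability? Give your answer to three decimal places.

R = Σ_{i=3}^{6} C(6,i) p^i (1−p)^{6−i} with p = 0.749
C(6,3)·0.749^3·0.251^3 = 0.13289
C(6,4)·0.749^4·0.251^2 = 0.29742
C(6,5)·0.749^5·0.251^1 = 0.35500
C(6,6)·0.749^6·0.251^0 = 0.17656
Sum = 0.962

0.962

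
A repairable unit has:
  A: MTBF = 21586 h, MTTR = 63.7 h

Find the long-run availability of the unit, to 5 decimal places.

A(A) = MTBF/(MTBF+MTTR) = 21586/(21586+63.7) = 0.99706

0.99706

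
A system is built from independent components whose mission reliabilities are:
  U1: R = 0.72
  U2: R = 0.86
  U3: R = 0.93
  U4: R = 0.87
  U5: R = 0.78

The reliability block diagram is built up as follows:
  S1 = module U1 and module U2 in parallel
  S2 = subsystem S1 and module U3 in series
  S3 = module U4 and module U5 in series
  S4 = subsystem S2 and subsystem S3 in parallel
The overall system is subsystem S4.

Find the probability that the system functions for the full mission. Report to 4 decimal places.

Parallel (U1 and U2): 1 − (1 − 0.720000)(1 − 0.860000) = 0.960800
Series ([0.960800] and U3): 0.960800 × 0.930000 = 0.893544
Series (U4 and U5): 0.870000 × 0.780000 = 0.678600
Parallel ([0.893544] and [0.678600]): 1 − (1 − 0.893544)(1 − 0.678600) = 0.9658

0.9658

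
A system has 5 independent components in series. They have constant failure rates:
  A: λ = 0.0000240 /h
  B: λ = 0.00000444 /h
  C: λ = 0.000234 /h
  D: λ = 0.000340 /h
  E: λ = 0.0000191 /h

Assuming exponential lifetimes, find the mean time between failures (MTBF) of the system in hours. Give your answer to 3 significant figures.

1610

Series of exponential components: λ_sys = Σ λ_i
λ_sys = 0.0000240 + 0.00000444 + 0.000234 + 0.000340 + 0.0000191 = 6.2154e-04 /h
MTBF = 1 / λ_sys = 1610 h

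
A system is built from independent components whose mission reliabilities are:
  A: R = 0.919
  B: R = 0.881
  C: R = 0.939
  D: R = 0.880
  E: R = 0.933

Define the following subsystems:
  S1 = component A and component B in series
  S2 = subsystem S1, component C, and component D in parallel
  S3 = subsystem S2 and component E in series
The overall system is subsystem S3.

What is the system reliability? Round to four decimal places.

0.9317

Series (A and B): 0.919000 × 0.881000 = 0.809639
Parallel ([0.809639], C, and D): 1 − (1 − 0.809639)(1 − 0.939000)(1 − 0.880000) = 0.998607
Series ([0.998607] and E): 0.998607 × 0.933000 = 0.9317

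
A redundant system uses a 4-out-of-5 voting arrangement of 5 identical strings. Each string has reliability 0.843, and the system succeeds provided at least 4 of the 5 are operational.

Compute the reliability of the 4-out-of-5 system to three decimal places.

R = Σ_{i=4}^{5} C(5,i) p^i (1−p)^{5−i} with p = 0.843
C(5,4)·0.843^4·0.157^1 = 0.39644
C(5,5)·0.843^5·0.157^0 = 0.42573
Sum = 0.822

0.822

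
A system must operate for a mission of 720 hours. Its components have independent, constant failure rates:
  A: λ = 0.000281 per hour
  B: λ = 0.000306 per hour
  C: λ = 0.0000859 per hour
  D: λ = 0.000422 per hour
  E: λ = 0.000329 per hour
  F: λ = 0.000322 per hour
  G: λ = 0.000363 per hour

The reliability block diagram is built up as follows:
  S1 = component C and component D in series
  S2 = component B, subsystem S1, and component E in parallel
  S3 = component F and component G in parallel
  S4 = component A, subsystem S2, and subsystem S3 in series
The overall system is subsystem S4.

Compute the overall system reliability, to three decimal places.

0.768

R(A) = exp(−0.000281 × 720) = 0.81683
R(B) = exp(−0.000306 × 720) = 0.80226
R(C) = exp(−0.0000859 × 720) = 0.94003
R(D) = exp(−0.000422 × 720) = 0.73798
R(E) = exp(−0.000329 × 720) = 0.78909
R(F) = exp(−0.000322 × 720) = 0.79307
R(G) = exp(−0.000363 × 720) = 0.77000
Series (C and D): 0.94003 × 0.73798 = 0.69372
Parallel (B, [0.69372], and E): 1 − (1 − 0.80226)(1 − 0.69372)(1 − 0.78909) = 0.98723
Parallel (F and G): 1 − (1 − 0.79307)(1 − 0.77000) = 0.95241
Series (A, [0.98723], and [0.95241]): 0.81683 × 0.98723 × 0.95241 = 0.768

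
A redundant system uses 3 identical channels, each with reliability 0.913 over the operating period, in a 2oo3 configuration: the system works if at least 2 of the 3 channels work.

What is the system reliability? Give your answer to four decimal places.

0.9786

R = Σ_{i=2}^{3} C(3,i) p^i (1−p)^{3−i} with p = 0.913
C(3,2)·0.913^2·0.087^1 = 0.217562
C(3,3)·0.913^3·0.087^0 = 0.761048
Sum = 0.9786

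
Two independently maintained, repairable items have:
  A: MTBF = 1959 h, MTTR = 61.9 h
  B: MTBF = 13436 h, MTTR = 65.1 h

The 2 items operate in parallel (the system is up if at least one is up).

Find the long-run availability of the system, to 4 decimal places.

0.9999

A(A) = MTBF/(MTBF+MTTR) = 1959/(1959+61.9) = 0.969370
A(B) = MTBF/(MTBF+MTTR) = 13436/(13436+65.1) = 0.995178
Parallel availability: 1 − (1 − 0.969370)(1 − 0.995178) = 0.9999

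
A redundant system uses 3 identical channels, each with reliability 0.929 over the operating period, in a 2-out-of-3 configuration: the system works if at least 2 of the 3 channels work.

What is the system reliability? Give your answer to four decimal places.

R = Σ_{i=2}^{3} C(3,i) p^i (1−p)^{3−i} with p = 0.929
C(3,2)·0.929^2·0.071^1 = 0.183828
C(3,3)·0.929^3·0.071^0 = 0.801765
Sum = 0.9856

0.9856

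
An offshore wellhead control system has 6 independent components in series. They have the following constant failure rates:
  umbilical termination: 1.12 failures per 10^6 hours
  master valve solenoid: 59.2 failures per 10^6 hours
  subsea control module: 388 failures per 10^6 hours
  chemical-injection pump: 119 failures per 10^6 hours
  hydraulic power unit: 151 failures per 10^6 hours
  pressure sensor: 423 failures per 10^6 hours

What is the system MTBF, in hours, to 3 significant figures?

876

Series of exponential components: λ_sys = Σ λ_i
λ_sys = 0.00000112 + 0.0000592 + 0.000388 + 0.000119 + 0.000151 + 0.000423 = 1.1413e-03 /h
MTBF = 1 / λ_sys = 876 h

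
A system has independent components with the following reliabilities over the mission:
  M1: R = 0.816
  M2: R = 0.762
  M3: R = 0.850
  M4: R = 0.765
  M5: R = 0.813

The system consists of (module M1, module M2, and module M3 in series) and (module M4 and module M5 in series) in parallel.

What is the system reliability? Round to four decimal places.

0.8218

Series (M1, M2, and M3): 0.816000 × 0.762000 × 0.850000 = 0.528523
Series (M4 and M5): 0.765000 × 0.813000 = 0.621945
Parallel ([0.528523] and [0.621945]): 1 − (1 − 0.528523)(1 − 0.621945) = 0.8218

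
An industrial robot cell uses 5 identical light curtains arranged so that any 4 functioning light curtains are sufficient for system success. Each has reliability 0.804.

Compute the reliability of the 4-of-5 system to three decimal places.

R = Σ_{i=4}^{5} C(5,i) p^i (1−p)^{5−i} with p = 0.804
C(5,4)·0.804^4·0.196^1 = 0.40950
C(5,5)·0.804^5·0.196^0 = 0.33595
Sum = 0.745

0.745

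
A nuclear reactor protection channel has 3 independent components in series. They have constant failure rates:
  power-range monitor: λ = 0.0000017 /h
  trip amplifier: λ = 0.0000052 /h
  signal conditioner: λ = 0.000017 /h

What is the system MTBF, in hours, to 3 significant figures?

41800

Series of exponential components: λ_sys = Σ λ_i
λ_sys = 0.0000017 + 0.0000052 + 0.000017 = 2.3900e-05 /h
MTBF = 1 / λ_sys = 41800 h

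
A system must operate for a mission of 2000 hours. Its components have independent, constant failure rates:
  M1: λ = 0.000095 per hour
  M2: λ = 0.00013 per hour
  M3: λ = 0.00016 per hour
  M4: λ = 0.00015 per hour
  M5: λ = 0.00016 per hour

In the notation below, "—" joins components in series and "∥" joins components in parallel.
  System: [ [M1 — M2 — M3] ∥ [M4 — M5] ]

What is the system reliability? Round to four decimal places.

0.7519

R(M1) = exp(−0.000095 × 2000) = 0.826959
R(M2) = exp(−0.00013 × 2000) = 0.771052
R(M3) = exp(−0.00016 × 2000) = 0.726149
R(M4) = exp(−0.00015 × 2000) = 0.740818
R(M5) = exp(−0.00016 × 2000) = 0.726149
Series (M1, M2, and M3): 0.826959 × 0.771052 × 0.726149 = 0.463013
Series (M4 and M5): 0.740818 × 0.726149 = 0.537944
Parallel ([0.463013] and [0.537944]): 1 − (1 − 0.463013)(1 − 0.537944) = 0.7519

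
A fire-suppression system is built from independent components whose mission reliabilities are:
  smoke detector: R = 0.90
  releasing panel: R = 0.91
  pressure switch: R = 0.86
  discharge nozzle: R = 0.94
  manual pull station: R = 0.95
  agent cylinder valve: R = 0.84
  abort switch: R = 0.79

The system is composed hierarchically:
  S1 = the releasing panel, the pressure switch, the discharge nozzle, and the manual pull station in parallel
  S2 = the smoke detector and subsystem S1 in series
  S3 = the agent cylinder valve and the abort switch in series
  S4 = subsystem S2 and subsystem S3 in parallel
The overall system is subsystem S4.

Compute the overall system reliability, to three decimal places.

0.966

Parallel (releasing panel, pressure switch, discharge nozzle, and manual pull station): 1 − (1 − 0.91000)(1 − 0.86000)(1 − 0.94000)(1 − 0.95000) = 0.99996
Series (smoke detector and [0.99996]): 0.90000 × 0.99996 = 0.89996
Series (agent cylinder valve and abort switch): 0.84000 × 0.79000 = 0.66360
Parallel ([0.89996] and [0.66360]): 1 − (1 − 0.89996)(1 − 0.66360) = 0.966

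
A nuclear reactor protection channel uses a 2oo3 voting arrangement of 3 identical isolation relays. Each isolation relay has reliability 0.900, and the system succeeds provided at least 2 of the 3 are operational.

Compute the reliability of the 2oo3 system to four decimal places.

0.9720

R = Σ_{i=2}^{3} C(3,i) p^i (1−p)^{3−i} with p = 0.900
C(3,2)·0.900^2·0.100^1 = 0.243000
C(3,3)·0.900^3·0.100^0 = 0.729000
Sum = 0.9720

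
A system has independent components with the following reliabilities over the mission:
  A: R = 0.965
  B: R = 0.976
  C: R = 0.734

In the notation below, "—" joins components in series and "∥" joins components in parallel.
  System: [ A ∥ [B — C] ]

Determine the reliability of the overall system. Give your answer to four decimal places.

Series (B and C): 0.976000 × 0.734000 = 0.716384
Parallel (A and [0.716384]): 1 − (1 − 0.965000)(1 − 0.716384) = 0.9901

0.9901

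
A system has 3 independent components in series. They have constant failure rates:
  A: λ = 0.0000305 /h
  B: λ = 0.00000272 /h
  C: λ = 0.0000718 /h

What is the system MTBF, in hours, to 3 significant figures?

Series of exponential components: λ_sys = Σ λ_i
λ_sys = 0.0000305 + 0.00000272 + 0.0000718 = 1.0502e-04 /h
MTBF = 1 / λ_sys = 9520 h

9520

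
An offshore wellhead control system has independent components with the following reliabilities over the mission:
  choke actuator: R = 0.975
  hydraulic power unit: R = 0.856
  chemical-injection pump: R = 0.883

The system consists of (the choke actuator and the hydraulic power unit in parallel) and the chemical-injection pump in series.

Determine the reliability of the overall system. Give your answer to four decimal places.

Parallel (choke actuator and hydraulic power unit): 1 − (1 − 0.975000)(1 − 0.856000) = 0.996400
Series ([0.996400] and chemical-injection pump): 0.996400 × 0.883000 = 0.8798

0.8798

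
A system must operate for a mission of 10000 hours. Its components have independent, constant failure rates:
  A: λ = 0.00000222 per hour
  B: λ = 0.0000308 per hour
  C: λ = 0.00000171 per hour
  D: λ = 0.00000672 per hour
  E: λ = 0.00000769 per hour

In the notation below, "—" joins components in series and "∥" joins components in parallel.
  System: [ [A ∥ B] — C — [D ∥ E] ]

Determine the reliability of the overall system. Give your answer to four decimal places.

0.9726

R(A) = exp(−0.00000222 × 10000) = 0.978045
R(B) = exp(−0.0000308 × 10000) = 0.734915
R(C) = exp(−0.00000171 × 10000) = 0.983045
R(D) = exp(−0.00000672 × 10000) = 0.935008
R(E) = exp(−0.00000769 × 10000) = 0.925982
Parallel (A and B): 1 − (1 − 0.978045)(1 − 0.734915) = 0.994180
Parallel (D and E): 1 − (1 − 0.935008)(1 − 0.925982) = 0.995189
Series ([0.994180], C, and [0.995189]): 0.994180 × 0.983045 × 0.995189 = 0.9726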